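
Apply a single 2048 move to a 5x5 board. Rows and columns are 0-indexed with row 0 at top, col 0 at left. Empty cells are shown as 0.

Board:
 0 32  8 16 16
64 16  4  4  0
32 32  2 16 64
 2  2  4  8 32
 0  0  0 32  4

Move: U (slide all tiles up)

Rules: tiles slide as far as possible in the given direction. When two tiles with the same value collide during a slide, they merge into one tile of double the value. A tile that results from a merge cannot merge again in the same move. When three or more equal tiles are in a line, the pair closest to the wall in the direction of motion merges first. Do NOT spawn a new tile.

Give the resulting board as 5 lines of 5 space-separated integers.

Slide up:
col 0: [0, 64, 32, 2, 0] -> [64, 32, 2, 0, 0]
col 1: [32, 16, 32, 2, 0] -> [32, 16, 32, 2, 0]
col 2: [8, 4, 2, 4, 0] -> [8, 4, 2, 4, 0]
col 3: [16, 4, 16, 8, 32] -> [16, 4, 16, 8, 32]
col 4: [16, 0, 64, 32, 4] -> [16, 64, 32, 4, 0]

Answer: 64 32  8 16 16
32 16  4  4 64
 2 32  2 16 32
 0  2  4  8  4
 0  0  0 32  0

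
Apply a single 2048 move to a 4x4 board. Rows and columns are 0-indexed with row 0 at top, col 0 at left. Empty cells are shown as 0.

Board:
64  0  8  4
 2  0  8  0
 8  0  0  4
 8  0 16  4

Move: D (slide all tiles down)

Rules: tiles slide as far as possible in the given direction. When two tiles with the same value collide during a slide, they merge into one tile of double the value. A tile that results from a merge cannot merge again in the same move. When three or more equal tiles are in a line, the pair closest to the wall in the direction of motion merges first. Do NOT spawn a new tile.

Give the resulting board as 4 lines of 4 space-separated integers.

Answer:  0  0  0  0
64  0  0  0
 2  0 16  4
16  0 16  8

Derivation:
Slide down:
col 0: [64, 2, 8, 8] -> [0, 64, 2, 16]
col 1: [0, 0, 0, 0] -> [0, 0, 0, 0]
col 2: [8, 8, 0, 16] -> [0, 0, 16, 16]
col 3: [4, 0, 4, 4] -> [0, 0, 4, 8]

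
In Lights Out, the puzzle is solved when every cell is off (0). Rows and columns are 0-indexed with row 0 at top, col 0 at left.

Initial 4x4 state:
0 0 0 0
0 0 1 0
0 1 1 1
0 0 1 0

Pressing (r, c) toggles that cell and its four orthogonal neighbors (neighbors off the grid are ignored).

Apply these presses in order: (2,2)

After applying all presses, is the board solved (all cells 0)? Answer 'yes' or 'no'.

Answer: yes

Derivation:
After press 1 at (2,2):
0 0 0 0
0 0 0 0
0 0 0 0
0 0 0 0

Lights still on: 0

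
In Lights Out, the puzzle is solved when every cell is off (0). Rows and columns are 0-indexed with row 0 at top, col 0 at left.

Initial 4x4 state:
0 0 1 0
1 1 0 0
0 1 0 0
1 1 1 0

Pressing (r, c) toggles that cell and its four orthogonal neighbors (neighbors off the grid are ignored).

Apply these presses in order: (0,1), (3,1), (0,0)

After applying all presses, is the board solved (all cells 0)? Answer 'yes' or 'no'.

Answer: yes

Derivation:
After press 1 at (0,1):
1 1 0 0
1 0 0 0
0 1 0 0
1 1 1 0

After press 2 at (3,1):
1 1 0 0
1 0 0 0
0 0 0 0
0 0 0 0

After press 3 at (0,0):
0 0 0 0
0 0 0 0
0 0 0 0
0 0 0 0

Lights still on: 0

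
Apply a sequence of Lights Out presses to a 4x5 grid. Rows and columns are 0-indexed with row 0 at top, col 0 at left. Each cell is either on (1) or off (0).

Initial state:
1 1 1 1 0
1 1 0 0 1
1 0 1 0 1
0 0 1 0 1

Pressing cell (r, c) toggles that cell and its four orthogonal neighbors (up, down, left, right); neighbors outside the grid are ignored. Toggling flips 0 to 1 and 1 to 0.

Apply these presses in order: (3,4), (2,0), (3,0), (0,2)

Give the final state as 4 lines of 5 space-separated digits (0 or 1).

Answer: 1 0 0 0 0
0 1 1 0 1
1 1 1 0 0
0 1 1 1 0

Derivation:
After press 1 at (3,4):
1 1 1 1 0
1 1 0 0 1
1 0 1 0 0
0 0 1 1 0

After press 2 at (2,0):
1 1 1 1 0
0 1 0 0 1
0 1 1 0 0
1 0 1 1 0

After press 3 at (3,0):
1 1 1 1 0
0 1 0 0 1
1 1 1 0 0
0 1 1 1 0

After press 4 at (0,2):
1 0 0 0 0
0 1 1 0 1
1 1 1 0 0
0 1 1 1 0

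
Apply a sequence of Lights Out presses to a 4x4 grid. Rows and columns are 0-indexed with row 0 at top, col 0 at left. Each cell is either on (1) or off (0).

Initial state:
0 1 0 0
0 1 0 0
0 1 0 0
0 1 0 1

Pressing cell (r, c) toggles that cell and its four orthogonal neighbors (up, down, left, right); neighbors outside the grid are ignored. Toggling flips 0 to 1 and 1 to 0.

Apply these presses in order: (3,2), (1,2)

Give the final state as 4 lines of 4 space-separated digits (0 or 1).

Answer: 0 1 1 0
0 0 1 1
0 1 0 0
0 0 1 0

Derivation:
After press 1 at (3,2):
0 1 0 0
0 1 0 0
0 1 1 0
0 0 1 0

After press 2 at (1,2):
0 1 1 0
0 0 1 1
0 1 0 0
0 0 1 0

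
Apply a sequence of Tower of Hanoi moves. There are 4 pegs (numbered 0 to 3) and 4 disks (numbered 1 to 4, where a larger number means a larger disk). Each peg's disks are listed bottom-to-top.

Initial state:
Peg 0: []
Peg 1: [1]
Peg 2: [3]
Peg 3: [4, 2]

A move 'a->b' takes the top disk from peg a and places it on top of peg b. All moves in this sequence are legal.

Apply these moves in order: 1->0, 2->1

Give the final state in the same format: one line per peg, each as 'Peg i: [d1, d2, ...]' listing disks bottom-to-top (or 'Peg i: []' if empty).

After move 1 (1->0):
Peg 0: [1]
Peg 1: []
Peg 2: [3]
Peg 3: [4, 2]

After move 2 (2->1):
Peg 0: [1]
Peg 1: [3]
Peg 2: []
Peg 3: [4, 2]

Answer: Peg 0: [1]
Peg 1: [3]
Peg 2: []
Peg 3: [4, 2]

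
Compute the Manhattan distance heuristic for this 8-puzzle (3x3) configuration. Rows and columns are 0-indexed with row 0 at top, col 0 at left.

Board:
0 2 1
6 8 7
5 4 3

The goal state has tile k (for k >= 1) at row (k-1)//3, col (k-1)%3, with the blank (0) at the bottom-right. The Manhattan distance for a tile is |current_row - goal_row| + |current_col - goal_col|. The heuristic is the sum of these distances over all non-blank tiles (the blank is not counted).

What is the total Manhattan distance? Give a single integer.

Answer: 14

Derivation:
Tile 2: at (0,1), goal (0,1), distance |0-0|+|1-1| = 0
Tile 1: at (0,2), goal (0,0), distance |0-0|+|2-0| = 2
Tile 6: at (1,0), goal (1,2), distance |1-1|+|0-2| = 2
Tile 8: at (1,1), goal (2,1), distance |1-2|+|1-1| = 1
Tile 7: at (1,2), goal (2,0), distance |1-2|+|2-0| = 3
Tile 5: at (2,0), goal (1,1), distance |2-1|+|0-1| = 2
Tile 4: at (2,1), goal (1,0), distance |2-1|+|1-0| = 2
Tile 3: at (2,2), goal (0,2), distance |2-0|+|2-2| = 2
Sum: 0 + 2 + 2 + 1 + 3 + 2 + 2 + 2 = 14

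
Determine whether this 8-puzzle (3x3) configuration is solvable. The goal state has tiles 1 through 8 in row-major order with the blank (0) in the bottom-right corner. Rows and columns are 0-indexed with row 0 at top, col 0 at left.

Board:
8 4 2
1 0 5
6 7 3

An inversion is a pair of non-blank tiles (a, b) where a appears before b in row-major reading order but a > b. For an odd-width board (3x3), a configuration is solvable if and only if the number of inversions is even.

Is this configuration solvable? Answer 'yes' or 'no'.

Answer: yes

Derivation:
Inversions (pairs i<j in row-major order where tile[i] > tile[j] > 0): 14
14 is even, so the puzzle is solvable.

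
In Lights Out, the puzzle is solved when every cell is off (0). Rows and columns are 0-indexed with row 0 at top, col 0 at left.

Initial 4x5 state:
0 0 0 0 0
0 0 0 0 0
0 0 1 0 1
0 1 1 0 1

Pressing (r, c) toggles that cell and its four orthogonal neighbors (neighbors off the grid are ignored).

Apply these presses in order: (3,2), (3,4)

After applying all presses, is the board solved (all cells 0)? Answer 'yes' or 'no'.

Answer: yes

Derivation:
After press 1 at (3,2):
0 0 0 0 0
0 0 0 0 0
0 0 0 0 1
0 0 0 1 1

After press 2 at (3,4):
0 0 0 0 0
0 0 0 0 0
0 0 0 0 0
0 0 0 0 0

Lights still on: 0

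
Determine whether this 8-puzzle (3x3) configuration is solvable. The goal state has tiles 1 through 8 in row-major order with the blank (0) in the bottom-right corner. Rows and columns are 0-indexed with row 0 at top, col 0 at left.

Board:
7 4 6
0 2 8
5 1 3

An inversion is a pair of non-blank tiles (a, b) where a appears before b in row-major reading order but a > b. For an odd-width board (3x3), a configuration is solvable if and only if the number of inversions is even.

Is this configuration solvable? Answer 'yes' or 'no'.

Inversions (pairs i<j in row-major order where tile[i] > tile[j] > 0): 19
19 is odd, so the puzzle is not solvable.

Answer: no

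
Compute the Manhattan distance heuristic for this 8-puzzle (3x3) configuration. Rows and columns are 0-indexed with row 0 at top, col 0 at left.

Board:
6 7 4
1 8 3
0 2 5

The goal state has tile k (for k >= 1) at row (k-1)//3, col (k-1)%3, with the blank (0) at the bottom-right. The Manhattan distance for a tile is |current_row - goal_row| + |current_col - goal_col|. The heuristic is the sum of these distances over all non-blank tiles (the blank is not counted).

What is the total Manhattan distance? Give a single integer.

Answer: 16

Derivation:
Tile 6: (0,0)->(1,2) = 3
Tile 7: (0,1)->(2,0) = 3
Tile 4: (0,2)->(1,0) = 3
Tile 1: (1,0)->(0,0) = 1
Tile 8: (1,1)->(2,1) = 1
Tile 3: (1,2)->(0,2) = 1
Tile 2: (2,1)->(0,1) = 2
Tile 5: (2,2)->(1,1) = 2
Sum: 3 + 3 + 3 + 1 + 1 + 1 + 2 + 2 = 16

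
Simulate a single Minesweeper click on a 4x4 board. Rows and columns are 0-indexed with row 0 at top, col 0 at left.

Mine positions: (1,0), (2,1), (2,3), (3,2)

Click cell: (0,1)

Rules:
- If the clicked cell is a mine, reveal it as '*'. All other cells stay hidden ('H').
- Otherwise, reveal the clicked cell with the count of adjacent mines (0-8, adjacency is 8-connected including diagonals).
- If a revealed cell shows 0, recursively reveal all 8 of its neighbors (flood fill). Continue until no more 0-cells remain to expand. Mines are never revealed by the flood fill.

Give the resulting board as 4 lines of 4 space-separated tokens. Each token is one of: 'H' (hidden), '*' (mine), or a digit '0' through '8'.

H 1 H H
H H H H
H H H H
H H H H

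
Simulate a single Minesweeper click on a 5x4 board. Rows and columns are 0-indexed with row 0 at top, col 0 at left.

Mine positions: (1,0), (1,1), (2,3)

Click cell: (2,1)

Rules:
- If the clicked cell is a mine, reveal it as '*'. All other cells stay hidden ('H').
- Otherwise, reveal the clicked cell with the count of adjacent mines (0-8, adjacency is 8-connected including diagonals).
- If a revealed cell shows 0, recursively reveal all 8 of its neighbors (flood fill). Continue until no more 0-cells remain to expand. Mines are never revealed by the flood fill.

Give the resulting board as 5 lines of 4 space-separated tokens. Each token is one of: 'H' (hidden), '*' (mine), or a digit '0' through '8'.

H H H H
H H H H
H 2 H H
H H H H
H H H H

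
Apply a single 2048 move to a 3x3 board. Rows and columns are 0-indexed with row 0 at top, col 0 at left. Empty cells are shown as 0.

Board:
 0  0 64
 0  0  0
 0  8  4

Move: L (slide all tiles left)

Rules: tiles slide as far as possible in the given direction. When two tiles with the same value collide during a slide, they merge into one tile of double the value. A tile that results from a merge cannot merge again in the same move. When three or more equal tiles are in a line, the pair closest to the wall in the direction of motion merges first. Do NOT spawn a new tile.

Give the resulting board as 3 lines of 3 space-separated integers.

Slide left:
row 0: [0, 0, 64] -> [64, 0, 0]
row 1: [0, 0, 0] -> [0, 0, 0]
row 2: [0, 8, 4] -> [8, 4, 0]

Answer: 64  0  0
 0  0  0
 8  4  0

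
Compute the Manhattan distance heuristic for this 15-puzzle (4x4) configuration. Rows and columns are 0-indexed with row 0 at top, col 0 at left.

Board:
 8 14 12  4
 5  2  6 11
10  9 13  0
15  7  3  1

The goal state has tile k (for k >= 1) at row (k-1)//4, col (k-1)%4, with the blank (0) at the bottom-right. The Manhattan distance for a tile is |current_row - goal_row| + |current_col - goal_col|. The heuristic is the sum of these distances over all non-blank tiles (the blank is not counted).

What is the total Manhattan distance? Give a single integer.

Answer: 33

Derivation:
Tile 8: at (0,0), goal (1,3), distance |0-1|+|0-3| = 4
Tile 14: at (0,1), goal (3,1), distance |0-3|+|1-1| = 3
Tile 12: at (0,2), goal (2,3), distance |0-2|+|2-3| = 3
Tile 4: at (0,3), goal (0,3), distance |0-0|+|3-3| = 0
Tile 5: at (1,0), goal (1,0), distance |1-1|+|0-0| = 0
Tile 2: at (1,1), goal (0,1), distance |1-0|+|1-1| = 1
Tile 6: at (1,2), goal (1,1), distance |1-1|+|2-1| = 1
Tile 11: at (1,3), goal (2,2), distance |1-2|+|3-2| = 2
Tile 10: at (2,0), goal (2,1), distance |2-2|+|0-1| = 1
Tile 9: at (2,1), goal (2,0), distance |2-2|+|1-0| = 1
Tile 13: at (2,2), goal (3,0), distance |2-3|+|2-0| = 3
Tile 15: at (3,0), goal (3,2), distance |3-3|+|0-2| = 2
Tile 7: at (3,1), goal (1,2), distance |3-1|+|1-2| = 3
Tile 3: at (3,2), goal (0,2), distance |3-0|+|2-2| = 3
Tile 1: at (3,3), goal (0,0), distance |3-0|+|3-0| = 6
Sum: 4 + 3 + 3 + 0 + 0 + 1 + 1 + 2 + 1 + 1 + 3 + 2 + 3 + 3 + 6 = 33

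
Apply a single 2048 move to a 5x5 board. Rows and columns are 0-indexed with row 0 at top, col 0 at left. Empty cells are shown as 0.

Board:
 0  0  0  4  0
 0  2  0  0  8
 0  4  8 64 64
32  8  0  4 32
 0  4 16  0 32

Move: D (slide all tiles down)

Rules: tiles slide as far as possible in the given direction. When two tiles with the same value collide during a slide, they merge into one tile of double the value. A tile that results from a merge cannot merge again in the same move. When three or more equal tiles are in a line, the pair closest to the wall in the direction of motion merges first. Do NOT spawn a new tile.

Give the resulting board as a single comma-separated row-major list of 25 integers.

Answer: 0, 0, 0, 0, 0, 0, 2, 0, 0, 0, 0, 4, 0, 4, 8, 0, 8, 8, 64, 64, 32, 4, 16, 4, 64

Derivation:
Slide down:
col 0: [0, 0, 0, 32, 0] -> [0, 0, 0, 0, 32]
col 1: [0, 2, 4, 8, 4] -> [0, 2, 4, 8, 4]
col 2: [0, 0, 8, 0, 16] -> [0, 0, 0, 8, 16]
col 3: [4, 0, 64, 4, 0] -> [0, 0, 4, 64, 4]
col 4: [0, 8, 64, 32, 32] -> [0, 0, 8, 64, 64]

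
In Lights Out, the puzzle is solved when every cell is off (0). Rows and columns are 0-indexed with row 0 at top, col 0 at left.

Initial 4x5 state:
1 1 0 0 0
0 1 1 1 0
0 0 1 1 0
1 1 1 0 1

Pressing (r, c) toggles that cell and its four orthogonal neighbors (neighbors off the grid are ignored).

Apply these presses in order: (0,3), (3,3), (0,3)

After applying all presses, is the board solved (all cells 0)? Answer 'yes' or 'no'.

Answer: no

Derivation:
After press 1 at (0,3):
1 1 1 1 1
0 1 1 0 0
0 0 1 1 0
1 1 1 0 1

After press 2 at (3,3):
1 1 1 1 1
0 1 1 0 0
0 0 1 0 0
1 1 0 1 0

After press 3 at (0,3):
1 1 0 0 0
0 1 1 1 0
0 0 1 0 0
1 1 0 1 0

Lights still on: 9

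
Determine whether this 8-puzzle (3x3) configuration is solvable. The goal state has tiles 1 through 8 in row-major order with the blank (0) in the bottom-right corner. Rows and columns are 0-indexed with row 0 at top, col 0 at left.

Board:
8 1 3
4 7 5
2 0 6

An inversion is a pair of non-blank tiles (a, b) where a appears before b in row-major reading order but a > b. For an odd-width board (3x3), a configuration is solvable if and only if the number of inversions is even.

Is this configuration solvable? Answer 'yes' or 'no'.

Inversions (pairs i<j in row-major order where tile[i] > tile[j] > 0): 13
13 is odd, so the puzzle is not solvable.

Answer: no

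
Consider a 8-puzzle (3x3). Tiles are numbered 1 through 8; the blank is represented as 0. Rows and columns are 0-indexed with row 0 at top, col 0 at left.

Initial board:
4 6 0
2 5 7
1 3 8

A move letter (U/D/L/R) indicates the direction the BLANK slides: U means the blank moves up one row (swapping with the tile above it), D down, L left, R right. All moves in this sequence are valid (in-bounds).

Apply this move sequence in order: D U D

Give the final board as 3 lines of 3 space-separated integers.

Answer: 4 6 7
2 5 0
1 3 8

Derivation:
After move 1 (D):
4 6 7
2 5 0
1 3 8

After move 2 (U):
4 6 0
2 5 7
1 3 8

After move 3 (D):
4 6 7
2 5 0
1 3 8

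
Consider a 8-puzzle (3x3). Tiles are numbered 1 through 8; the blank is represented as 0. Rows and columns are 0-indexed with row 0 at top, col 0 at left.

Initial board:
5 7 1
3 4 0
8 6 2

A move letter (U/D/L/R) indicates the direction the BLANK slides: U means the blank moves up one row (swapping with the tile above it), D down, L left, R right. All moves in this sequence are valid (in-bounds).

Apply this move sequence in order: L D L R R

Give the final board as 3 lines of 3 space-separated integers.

Answer: 5 7 1
3 6 4
8 2 0

Derivation:
After move 1 (L):
5 7 1
3 0 4
8 6 2

After move 2 (D):
5 7 1
3 6 4
8 0 2

After move 3 (L):
5 7 1
3 6 4
0 8 2

After move 4 (R):
5 7 1
3 6 4
8 0 2

After move 5 (R):
5 7 1
3 6 4
8 2 0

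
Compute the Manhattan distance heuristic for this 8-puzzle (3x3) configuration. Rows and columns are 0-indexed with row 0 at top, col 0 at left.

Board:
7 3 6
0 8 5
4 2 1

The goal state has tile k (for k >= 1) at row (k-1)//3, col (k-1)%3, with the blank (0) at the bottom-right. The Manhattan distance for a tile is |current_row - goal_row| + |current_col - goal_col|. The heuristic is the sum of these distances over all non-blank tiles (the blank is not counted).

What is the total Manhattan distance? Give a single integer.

Tile 7: (0,0)->(2,0) = 2
Tile 3: (0,1)->(0,2) = 1
Tile 6: (0,2)->(1,2) = 1
Tile 8: (1,1)->(2,1) = 1
Tile 5: (1,2)->(1,1) = 1
Tile 4: (2,0)->(1,0) = 1
Tile 2: (2,1)->(0,1) = 2
Tile 1: (2,2)->(0,0) = 4
Sum: 2 + 1 + 1 + 1 + 1 + 1 + 2 + 4 = 13

Answer: 13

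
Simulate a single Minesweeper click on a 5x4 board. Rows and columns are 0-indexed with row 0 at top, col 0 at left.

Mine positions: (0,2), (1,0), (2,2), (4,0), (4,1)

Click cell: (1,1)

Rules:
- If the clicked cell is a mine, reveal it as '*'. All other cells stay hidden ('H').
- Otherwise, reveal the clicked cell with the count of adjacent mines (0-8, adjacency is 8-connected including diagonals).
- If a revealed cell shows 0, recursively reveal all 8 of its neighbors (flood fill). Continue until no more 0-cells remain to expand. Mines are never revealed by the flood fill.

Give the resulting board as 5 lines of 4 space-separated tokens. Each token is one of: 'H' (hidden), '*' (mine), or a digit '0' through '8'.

H H H H
H 3 H H
H H H H
H H H H
H H H H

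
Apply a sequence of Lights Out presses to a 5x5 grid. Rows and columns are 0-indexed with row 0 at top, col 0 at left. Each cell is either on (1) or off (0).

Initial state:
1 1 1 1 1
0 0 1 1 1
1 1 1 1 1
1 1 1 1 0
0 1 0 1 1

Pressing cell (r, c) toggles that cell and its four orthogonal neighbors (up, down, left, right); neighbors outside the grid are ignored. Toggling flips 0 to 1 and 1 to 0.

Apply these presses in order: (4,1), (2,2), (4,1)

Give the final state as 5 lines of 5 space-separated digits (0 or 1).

Answer: 1 1 1 1 1
0 0 0 1 1
1 0 0 0 1
1 1 0 1 0
0 1 0 1 1

Derivation:
After press 1 at (4,1):
1 1 1 1 1
0 0 1 1 1
1 1 1 1 1
1 0 1 1 0
1 0 1 1 1

After press 2 at (2,2):
1 1 1 1 1
0 0 0 1 1
1 0 0 0 1
1 0 0 1 0
1 0 1 1 1

After press 3 at (4,1):
1 1 1 1 1
0 0 0 1 1
1 0 0 0 1
1 1 0 1 0
0 1 0 1 1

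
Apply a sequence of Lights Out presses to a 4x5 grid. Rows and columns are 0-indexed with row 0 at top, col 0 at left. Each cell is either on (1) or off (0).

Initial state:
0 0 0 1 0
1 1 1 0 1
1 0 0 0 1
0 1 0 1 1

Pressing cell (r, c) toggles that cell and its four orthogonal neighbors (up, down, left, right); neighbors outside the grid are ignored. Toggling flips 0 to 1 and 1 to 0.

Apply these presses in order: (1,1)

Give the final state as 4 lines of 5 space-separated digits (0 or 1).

After press 1 at (1,1):
0 1 0 1 0
0 0 0 0 1
1 1 0 0 1
0 1 0 1 1

Answer: 0 1 0 1 0
0 0 0 0 1
1 1 0 0 1
0 1 0 1 1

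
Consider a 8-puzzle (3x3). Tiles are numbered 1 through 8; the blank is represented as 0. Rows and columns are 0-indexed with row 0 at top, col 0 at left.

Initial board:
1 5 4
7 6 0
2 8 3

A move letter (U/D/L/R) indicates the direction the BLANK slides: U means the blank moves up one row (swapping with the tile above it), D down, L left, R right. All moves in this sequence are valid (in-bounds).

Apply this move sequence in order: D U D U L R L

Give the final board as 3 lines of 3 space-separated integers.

After move 1 (D):
1 5 4
7 6 3
2 8 0

After move 2 (U):
1 5 4
7 6 0
2 8 3

After move 3 (D):
1 5 4
7 6 3
2 8 0

After move 4 (U):
1 5 4
7 6 0
2 8 3

After move 5 (L):
1 5 4
7 0 6
2 8 3

After move 6 (R):
1 5 4
7 6 0
2 8 3

After move 7 (L):
1 5 4
7 0 6
2 8 3

Answer: 1 5 4
7 0 6
2 8 3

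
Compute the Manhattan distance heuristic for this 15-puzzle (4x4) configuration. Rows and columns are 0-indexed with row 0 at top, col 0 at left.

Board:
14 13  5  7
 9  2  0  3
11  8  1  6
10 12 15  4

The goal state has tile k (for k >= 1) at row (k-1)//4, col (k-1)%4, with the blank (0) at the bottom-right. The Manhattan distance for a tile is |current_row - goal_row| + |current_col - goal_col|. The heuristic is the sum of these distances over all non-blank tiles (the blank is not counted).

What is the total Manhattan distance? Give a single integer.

Answer: 37

Derivation:
Tile 14: (0,0)->(3,1) = 4
Tile 13: (0,1)->(3,0) = 4
Tile 5: (0,2)->(1,0) = 3
Tile 7: (0,3)->(1,2) = 2
Tile 9: (1,0)->(2,0) = 1
Tile 2: (1,1)->(0,1) = 1
Tile 3: (1,3)->(0,2) = 2
Tile 11: (2,0)->(2,2) = 2
Tile 8: (2,1)->(1,3) = 3
Tile 1: (2,2)->(0,0) = 4
Tile 6: (2,3)->(1,1) = 3
Tile 10: (3,0)->(2,1) = 2
Tile 12: (3,1)->(2,3) = 3
Tile 15: (3,2)->(3,2) = 0
Tile 4: (3,3)->(0,3) = 3
Sum: 4 + 4 + 3 + 2 + 1 + 1 + 2 + 2 + 3 + 4 + 3 + 2 + 3 + 0 + 3 = 37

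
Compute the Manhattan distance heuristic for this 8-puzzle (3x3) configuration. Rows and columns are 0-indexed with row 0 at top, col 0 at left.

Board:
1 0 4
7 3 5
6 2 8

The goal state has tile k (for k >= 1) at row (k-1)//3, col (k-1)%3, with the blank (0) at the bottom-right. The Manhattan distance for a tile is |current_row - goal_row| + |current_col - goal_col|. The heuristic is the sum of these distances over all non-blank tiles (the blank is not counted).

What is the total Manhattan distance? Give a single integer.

Tile 1: (0,0)->(0,0) = 0
Tile 4: (0,2)->(1,0) = 3
Tile 7: (1,0)->(2,0) = 1
Tile 3: (1,1)->(0,2) = 2
Tile 5: (1,2)->(1,1) = 1
Tile 6: (2,0)->(1,2) = 3
Tile 2: (2,1)->(0,1) = 2
Tile 8: (2,2)->(2,1) = 1
Sum: 0 + 3 + 1 + 2 + 1 + 3 + 2 + 1 = 13

Answer: 13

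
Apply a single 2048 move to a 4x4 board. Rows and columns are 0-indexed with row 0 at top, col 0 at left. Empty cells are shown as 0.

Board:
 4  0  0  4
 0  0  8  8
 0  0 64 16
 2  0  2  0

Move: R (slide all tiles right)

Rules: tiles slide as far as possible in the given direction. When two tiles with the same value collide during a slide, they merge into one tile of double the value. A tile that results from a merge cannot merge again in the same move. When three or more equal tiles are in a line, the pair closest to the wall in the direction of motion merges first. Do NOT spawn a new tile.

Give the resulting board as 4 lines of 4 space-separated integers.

Slide right:
row 0: [4, 0, 0, 4] -> [0, 0, 0, 8]
row 1: [0, 0, 8, 8] -> [0, 0, 0, 16]
row 2: [0, 0, 64, 16] -> [0, 0, 64, 16]
row 3: [2, 0, 2, 0] -> [0, 0, 0, 4]

Answer:  0  0  0  8
 0  0  0 16
 0  0 64 16
 0  0  0  4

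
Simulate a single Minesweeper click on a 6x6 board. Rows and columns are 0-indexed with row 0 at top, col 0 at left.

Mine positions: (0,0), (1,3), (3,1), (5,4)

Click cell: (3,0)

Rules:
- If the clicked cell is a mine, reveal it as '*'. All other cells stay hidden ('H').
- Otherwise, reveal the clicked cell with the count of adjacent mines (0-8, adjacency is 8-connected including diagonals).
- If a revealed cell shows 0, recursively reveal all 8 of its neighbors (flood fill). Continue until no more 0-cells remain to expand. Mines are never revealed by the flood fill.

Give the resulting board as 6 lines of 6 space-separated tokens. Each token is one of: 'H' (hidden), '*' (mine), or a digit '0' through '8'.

H H H H H H
H H H H H H
H H H H H H
1 H H H H H
H H H H H H
H H H H H H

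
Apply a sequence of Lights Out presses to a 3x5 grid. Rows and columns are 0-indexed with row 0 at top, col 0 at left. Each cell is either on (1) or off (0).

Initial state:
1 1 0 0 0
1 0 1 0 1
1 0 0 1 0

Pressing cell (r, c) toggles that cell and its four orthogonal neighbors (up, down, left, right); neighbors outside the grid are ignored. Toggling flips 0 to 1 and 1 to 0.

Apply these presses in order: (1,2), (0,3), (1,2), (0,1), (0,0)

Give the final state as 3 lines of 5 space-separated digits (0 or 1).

Answer: 1 1 0 1 1
0 1 1 1 1
1 0 0 1 0

Derivation:
After press 1 at (1,2):
1 1 1 0 0
1 1 0 1 1
1 0 1 1 0

After press 2 at (0,3):
1 1 0 1 1
1 1 0 0 1
1 0 1 1 0

After press 3 at (1,2):
1 1 1 1 1
1 0 1 1 1
1 0 0 1 0

After press 4 at (0,1):
0 0 0 1 1
1 1 1 1 1
1 0 0 1 0

After press 5 at (0,0):
1 1 0 1 1
0 1 1 1 1
1 0 0 1 0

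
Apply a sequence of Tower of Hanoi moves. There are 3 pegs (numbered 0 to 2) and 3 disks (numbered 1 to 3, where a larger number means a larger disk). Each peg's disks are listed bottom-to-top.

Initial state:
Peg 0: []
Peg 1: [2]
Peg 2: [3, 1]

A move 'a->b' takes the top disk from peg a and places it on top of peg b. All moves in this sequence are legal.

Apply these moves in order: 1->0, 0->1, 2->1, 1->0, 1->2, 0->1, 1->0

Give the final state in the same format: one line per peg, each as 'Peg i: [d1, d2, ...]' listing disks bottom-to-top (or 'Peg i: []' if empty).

Answer: Peg 0: [1]
Peg 1: []
Peg 2: [3, 2]

Derivation:
After move 1 (1->0):
Peg 0: [2]
Peg 1: []
Peg 2: [3, 1]

After move 2 (0->1):
Peg 0: []
Peg 1: [2]
Peg 2: [3, 1]

After move 3 (2->1):
Peg 0: []
Peg 1: [2, 1]
Peg 2: [3]

After move 4 (1->0):
Peg 0: [1]
Peg 1: [2]
Peg 2: [3]

After move 5 (1->2):
Peg 0: [1]
Peg 1: []
Peg 2: [3, 2]

After move 6 (0->1):
Peg 0: []
Peg 1: [1]
Peg 2: [3, 2]

After move 7 (1->0):
Peg 0: [1]
Peg 1: []
Peg 2: [3, 2]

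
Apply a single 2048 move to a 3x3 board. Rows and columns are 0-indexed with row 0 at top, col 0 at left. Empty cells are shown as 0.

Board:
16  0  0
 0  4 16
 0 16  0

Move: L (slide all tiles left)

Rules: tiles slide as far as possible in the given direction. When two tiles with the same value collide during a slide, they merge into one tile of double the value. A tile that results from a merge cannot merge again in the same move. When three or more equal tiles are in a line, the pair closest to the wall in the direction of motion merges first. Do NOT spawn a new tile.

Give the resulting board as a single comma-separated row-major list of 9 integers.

Slide left:
row 0: [16, 0, 0] -> [16, 0, 0]
row 1: [0, 4, 16] -> [4, 16, 0]
row 2: [0, 16, 0] -> [16, 0, 0]

Answer: 16, 0, 0, 4, 16, 0, 16, 0, 0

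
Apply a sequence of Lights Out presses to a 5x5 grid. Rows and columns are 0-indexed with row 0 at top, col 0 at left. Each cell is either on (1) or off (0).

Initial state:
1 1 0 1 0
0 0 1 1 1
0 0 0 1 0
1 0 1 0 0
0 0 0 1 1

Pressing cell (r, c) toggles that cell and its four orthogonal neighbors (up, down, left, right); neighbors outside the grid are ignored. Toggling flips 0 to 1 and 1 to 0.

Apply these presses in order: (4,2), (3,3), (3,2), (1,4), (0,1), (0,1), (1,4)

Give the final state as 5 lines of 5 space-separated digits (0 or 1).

Answer: 1 1 0 1 0
0 0 1 1 1
0 0 1 0 0
1 1 0 0 1
0 1 0 1 1

Derivation:
After press 1 at (4,2):
1 1 0 1 0
0 0 1 1 1
0 0 0 1 0
1 0 0 0 0
0 1 1 0 1

After press 2 at (3,3):
1 1 0 1 0
0 0 1 1 1
0 0 0 0 0
1 0 1 1 1
0 1 1 1 1

After press 3 at (3,2):
1 1 0 1 0
0 0 1 1 1
0 0 1 0 0
1 1 0 0 1
0 1 0 1 1

After press 4 at (1,4):
1 1 0 1 1
0 0 1 0 0
0 0 1 0 1
1 1 0 0 1
0 1 0 1 1

After press 5 at (0,1):
0 0 1 1 1
0 1 1 0 0
0 0 1 0 1
1 1 0 0 1
0 1 0 1 1

After press 6 at (0,1):
1 1 0 1 1
0 0 1 0 0
0 0 1 0 1
1 1 0 0 1
0 1 0 1 1

After press 7 at (1,4):
1 1 0 1 0
0 0 1 1 1
0 0 1 0 0
1 1 0 0 1
0 1 0 1 1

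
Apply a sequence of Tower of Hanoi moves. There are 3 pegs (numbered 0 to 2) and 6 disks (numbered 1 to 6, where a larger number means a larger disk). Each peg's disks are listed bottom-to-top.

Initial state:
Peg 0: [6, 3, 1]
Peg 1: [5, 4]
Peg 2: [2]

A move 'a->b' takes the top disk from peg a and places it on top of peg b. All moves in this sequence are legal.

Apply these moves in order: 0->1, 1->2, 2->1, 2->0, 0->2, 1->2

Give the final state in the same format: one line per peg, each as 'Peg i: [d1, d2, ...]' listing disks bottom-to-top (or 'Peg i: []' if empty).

After move 1 (0->1):
Peg 0: [6, 3]
Peg 1: [5, 4, 1]
Peg 2: [2]

After move 2 (1->2):
Peg 0: [6, 3]
Peg 1: [5, 4]
Peg 2: [2, 1]

After move 3 (2->1):
Peg 0: [6, 3]
Peg 1: [5, 4, 1]
Peg 2: [2]

After move 4 (2->0):
Peg 0: [6, 3, 2]
Peg 1: [5, 4, 1]
Peg 2: []

After move 5 (0->2):
Peg 0: [6, 3]
Peg 1: [5, 4, 1]
Peg 2: [2]

After move 6 (1->2):
Peg 0: [6, 3]
Peg 1: [5, 4]
Peg 2: [2, 1]

Answer: Peg 0: [6, 3]
Peg 1: [5, 4]
Peg 2: [2, 1]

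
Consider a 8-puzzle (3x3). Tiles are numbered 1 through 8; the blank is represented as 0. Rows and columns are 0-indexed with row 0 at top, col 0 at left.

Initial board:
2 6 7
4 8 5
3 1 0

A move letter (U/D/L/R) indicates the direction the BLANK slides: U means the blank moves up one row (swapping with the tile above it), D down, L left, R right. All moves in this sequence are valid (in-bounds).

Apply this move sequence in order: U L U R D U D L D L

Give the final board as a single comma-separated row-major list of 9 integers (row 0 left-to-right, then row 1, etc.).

After move 1 (U):
2 6 7
4 8 0
3 1 5

After move 2 (L):
2 6 7
4 0 8
3 1 5

After move 3 (U):
2 0 7
4 6 8
3 1 5

After move 4 (R):
2 7 0
4 6 8
3 1 5

After move 5 (D):
2 7 8
4 6 0
3 1 5

After move 6 (U):
2 7 0
4 6 8
3 1 5

After move 7 (D):
2 7 8
4 6 0
3 1 5

After move 8 (L):
2 7 8
4 0 6
3 1 5

After move 9 (D):
2 7 8
4 1 6
3 0 5

After move 10 (L):
2 7 8
4 1 6
0 3 5

Answer: 2, 7, 8, 4, 1, 6, 0, 3, 5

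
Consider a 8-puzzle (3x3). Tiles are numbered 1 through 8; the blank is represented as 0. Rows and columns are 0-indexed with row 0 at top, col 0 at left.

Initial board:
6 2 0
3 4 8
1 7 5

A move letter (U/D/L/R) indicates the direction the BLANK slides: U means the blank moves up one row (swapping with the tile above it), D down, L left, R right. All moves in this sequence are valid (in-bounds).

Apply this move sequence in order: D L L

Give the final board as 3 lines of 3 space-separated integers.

After move 1 (D):
6 2 8
3 4 0
1 7 5

After move 2 (L):
6 2 8
3 0 4
1 7 5

After move 3 (L):
6 2 8
0 3 4
1 7 5

Answer: 6 2 8
0 3 4
1 7 5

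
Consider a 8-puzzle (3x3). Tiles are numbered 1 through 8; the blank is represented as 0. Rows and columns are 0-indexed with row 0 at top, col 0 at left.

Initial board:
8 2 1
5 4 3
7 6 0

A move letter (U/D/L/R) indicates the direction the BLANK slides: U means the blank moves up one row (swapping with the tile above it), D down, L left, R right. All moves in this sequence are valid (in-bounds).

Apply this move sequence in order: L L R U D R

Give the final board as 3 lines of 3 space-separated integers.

After move 1 (L):
8 2 1
5 4 3
7 0 6

After move 2 (L):
8 2 1
5 4 3
0 7 6

After move 3 (R):
8 2 1
5 4 3
7 0 6

After move 4 (U):
8 2 1
5 0 3
7 4 6

After move 5 (D):
8 2 1
5 4 3
7 0 6

After move 6 (R):
8 2 1
5 4 3
7 6 0

Answer: 8 2 1
5 4 3
7 6 0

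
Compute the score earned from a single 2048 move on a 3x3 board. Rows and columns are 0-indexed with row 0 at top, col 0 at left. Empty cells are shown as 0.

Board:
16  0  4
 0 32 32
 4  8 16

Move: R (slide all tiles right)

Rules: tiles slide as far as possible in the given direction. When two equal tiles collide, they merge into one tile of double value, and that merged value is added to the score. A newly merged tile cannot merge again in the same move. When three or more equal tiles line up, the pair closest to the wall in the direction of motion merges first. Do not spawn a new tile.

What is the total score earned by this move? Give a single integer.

Answer: 64

Derivation:
Slide right:
row 0: [16, 0, 4] -> [0, 16, 4]  score +0 (running 0)
row 1: [0, 32, 32] -> [0, 0, 64]  score +64 (running 64)
row 2: [4, 8, 16] -> [4, 8, 16]  score +0 (running 64)
Board after move:
 0 16  4
 0  0 64
 4  8 16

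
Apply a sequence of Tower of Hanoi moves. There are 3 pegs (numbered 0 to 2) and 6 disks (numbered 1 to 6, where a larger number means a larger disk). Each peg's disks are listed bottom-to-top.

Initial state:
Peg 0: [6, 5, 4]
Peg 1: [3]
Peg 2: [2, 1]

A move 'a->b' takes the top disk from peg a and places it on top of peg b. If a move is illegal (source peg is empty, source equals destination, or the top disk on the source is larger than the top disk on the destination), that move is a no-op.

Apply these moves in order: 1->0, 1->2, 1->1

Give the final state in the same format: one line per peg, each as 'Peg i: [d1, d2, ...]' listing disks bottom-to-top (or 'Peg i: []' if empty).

After move 1 (1->0):
Peg 0: [6, 5, 4, 3]
Peg 1: []
Peg 2: [2, 1]

After move 2 (1->2):
Peg 0: [6, 5, 4, 3]
Peg 1: []
Peg 2: [2, 1]

After move 3 (1->1):
Peg 0: [6, 5, 4, 3]
Peg 1: []
Peg 2: [2, 1]

Answer: Peg 0: [6, 5, 4, 3]
Peg 1: []
Peg 2: [2, 1]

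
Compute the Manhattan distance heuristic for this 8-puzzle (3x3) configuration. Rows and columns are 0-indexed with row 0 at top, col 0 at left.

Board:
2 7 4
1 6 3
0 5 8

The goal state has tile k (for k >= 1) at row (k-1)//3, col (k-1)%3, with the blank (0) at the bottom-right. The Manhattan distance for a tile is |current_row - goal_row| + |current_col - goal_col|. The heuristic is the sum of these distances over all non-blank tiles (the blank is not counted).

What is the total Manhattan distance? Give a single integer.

Answer: 12

Derivation:
Tile 2: at (0,0), goal (0,1), distance |0-0|+|0-1| = 1
Tile 7: at (0,1), goal (2,0), distance |0-2|+|1-0| = 3
Tile 4: at (0,2), goal (1,0), distance |0-1|+|2-0| = 3
Tile 1: at (1,0), goal (0,0), distance |1-0|+|0-0| = 1
Tile 6: at (1,1), goal (1,2), distance |1-1|+|1-2| = 1
Tile 3: at (1,2), goal (0,2), distance |1-0|+|2-2| = 1
Tile 5: at (2,1), goal (1,1), distance |2-1|+|1-1| = 1
Tile 8: at (2,2), goal (2,1), distance |2-2|+|2-1| = 1
Sum: 1 + 3 + 3 + 1 + 1 + 1 + 1 + 1 = 12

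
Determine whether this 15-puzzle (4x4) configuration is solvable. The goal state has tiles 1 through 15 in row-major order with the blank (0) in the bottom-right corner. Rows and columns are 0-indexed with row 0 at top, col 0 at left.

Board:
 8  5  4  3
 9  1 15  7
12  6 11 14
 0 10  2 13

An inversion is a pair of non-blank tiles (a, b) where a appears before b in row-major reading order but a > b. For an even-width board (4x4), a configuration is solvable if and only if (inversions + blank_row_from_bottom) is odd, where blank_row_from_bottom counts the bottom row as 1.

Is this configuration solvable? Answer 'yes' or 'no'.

Inversions: 41
Blank is in row 3 (0-indexed from top), which is row 1 counting from the bottom (bottom = 1).
41 + 1 = 42, which is even, so the puzzle is not solvable.

Answer: no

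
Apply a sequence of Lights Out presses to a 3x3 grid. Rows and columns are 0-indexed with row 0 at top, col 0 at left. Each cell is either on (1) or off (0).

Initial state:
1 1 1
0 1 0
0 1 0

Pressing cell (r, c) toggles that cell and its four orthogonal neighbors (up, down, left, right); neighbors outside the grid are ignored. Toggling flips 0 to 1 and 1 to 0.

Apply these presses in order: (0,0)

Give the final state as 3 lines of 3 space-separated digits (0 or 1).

Answer: 0 0 1
1 1 0
0 1 0

Derivation:
After press 1 at (0,0):
0 0 1
1 1 0
0 1 0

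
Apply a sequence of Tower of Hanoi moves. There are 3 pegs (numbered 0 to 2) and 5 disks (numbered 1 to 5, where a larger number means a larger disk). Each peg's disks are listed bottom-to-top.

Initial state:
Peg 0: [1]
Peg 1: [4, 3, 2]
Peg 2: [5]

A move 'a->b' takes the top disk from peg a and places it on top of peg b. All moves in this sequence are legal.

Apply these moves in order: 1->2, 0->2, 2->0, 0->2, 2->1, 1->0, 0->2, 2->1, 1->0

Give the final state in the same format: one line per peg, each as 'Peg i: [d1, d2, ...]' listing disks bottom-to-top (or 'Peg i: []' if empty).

After move 1 (1->2):
Peg 0: [1]
Peg 1: [4, 3]
Peg 2: [5, 2]

After move 2 (0->2):
Peg 0: []
Peg 1: [4, 3]
Peg 2: [5, 2, 1]

After move 3 (2->0):
Peg 0: [1]
Peg 1: [4, 3]
Peg 2: [5, 2]

After move 4 (0->2):
Peg 0: []
Peg 1: [4, 3]
Peg 2: [5, 2, 1]

After move 5 (2->1):
Peg 0: []
Peg 1: [4, 3, 1]
Peg 2: [5, 2]

After move 6 (1->0):
Peg 0: [1]
Peg 1: [4, 3]
Peg 2: [5, 2]

After move 7 (0->2):
Peg 0: []
Peg 1: [4, 3]
Peg 2: [5, 2, 1]

After move 8 (2->1):
Peg 0: []
Peg 1: [4, 3, 1]
Peg 2: [5, 2]

After move 9 (1->0):
Peg 0: [1]
Peg 1: [4, 3]
Peg 2: [5, 2]

Answer: Peg 0: [1]
Peg 1: [4, 3]
Peg 2: [5, 2]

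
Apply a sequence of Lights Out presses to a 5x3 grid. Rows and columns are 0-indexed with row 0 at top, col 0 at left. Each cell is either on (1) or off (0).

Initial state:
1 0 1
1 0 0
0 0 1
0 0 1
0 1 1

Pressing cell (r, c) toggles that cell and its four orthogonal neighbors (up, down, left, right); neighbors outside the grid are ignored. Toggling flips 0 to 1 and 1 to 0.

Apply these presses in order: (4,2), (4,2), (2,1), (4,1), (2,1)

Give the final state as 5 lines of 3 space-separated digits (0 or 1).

After press 1 at (4,2):
1 0 1
1 0 0
0 0 1
0 0 0
0 0 0

After press 2 at (4,2):
1 0 1
1 0 0
0 0 1
0 0 1
0 1 1

After press 3 at (2,1):
1 0 1
1 1 0
1 1 0
0 1 1
0 1 1

After press 4 at (4,1):
1 0 1
1 1 0
1 1 0
0 0 1
1 0 0

After press 5 at (2,1):
1 0 1
1 0 0
0 0 1
0 1 1
1 0 0

Answer: 1 0 1
1 0 0
0 0 1
0 1 1
1 0 0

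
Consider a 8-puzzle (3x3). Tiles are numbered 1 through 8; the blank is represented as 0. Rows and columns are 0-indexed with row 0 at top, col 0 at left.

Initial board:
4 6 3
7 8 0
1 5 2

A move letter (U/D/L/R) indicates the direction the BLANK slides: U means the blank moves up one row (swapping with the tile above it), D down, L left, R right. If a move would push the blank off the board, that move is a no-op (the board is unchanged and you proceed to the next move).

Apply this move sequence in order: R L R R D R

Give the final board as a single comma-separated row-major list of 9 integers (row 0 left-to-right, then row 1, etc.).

Answer: 4, 6, 3, 7, 8, 2, 1, 5, 0

Derivation:
After move 1 (R):
4 6 3
7 8 0
1 5 2

After move 2 (L):
4 6 3
7 0 8
1 5 2

After move 3 (R):
4 6 3
7 8 0
1 5 2

After move 4 (R):
4 6 3
7 8 0
1 5 2

After move 5 (D):
4 6 3
7 8 2
1 5 0

After move 6 (R):
4 6 3
7 8 2
1 5 0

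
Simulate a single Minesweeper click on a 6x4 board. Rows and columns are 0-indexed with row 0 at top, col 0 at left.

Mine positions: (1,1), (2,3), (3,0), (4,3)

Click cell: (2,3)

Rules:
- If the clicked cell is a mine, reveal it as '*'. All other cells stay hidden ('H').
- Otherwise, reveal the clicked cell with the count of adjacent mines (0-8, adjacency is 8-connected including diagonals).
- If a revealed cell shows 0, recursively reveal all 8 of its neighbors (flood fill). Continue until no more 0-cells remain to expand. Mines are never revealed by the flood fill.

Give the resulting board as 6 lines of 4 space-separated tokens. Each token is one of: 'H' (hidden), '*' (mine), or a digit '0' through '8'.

H H H H
H H H H
H H H *
H H H H
H H H H
H H H H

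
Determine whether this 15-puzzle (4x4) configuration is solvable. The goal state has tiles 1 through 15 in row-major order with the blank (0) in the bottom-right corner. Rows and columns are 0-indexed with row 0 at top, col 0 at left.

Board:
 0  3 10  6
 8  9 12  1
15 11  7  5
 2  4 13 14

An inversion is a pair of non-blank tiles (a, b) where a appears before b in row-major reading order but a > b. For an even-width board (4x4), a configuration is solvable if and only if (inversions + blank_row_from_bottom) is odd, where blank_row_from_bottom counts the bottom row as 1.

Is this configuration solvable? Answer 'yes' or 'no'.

Answer: no

Derivation:
Inversions: 46
Blank is in row 0 (0-indexed from top), which is row 4 counting from the bottom (bottom = 1).
46 + 4 = 50, which is even, so the puzzle is not solvable.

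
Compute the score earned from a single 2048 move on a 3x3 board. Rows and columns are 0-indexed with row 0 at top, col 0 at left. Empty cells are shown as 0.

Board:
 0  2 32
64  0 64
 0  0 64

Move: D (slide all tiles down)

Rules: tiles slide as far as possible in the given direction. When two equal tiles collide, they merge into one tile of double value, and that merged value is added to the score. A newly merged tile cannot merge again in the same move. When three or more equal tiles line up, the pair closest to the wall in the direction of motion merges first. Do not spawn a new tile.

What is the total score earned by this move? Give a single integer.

Answer: 128

Derivation:
Slide down:
col 0: [0, 64, 0] -> [0, 0, 64]  score +0 (running 0)
col 1: [2, 0, 0] -> [0, 0, 2]  score +0 (running 0)
col 2: [32, 64, 64] -> [0, 32, 128]  score +128 (running 128)
Board after move:
  0   0   0
  0   0  32
 64   2 128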